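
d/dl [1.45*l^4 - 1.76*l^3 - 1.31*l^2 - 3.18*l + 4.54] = 5.8*l^3 - 5.28*l^2 - 2.62*l - 3.18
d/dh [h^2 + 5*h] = 2*h + 5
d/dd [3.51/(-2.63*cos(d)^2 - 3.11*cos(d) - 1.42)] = -(18.4626*cos(d) + 10.9161)*sin(d)/(2.63*cos(d)^2 + 3.11*cos(d) + 1.42)^2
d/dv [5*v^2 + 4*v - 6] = 10*v + 4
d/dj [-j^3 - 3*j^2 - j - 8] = -3*j^2 - 6*j - 1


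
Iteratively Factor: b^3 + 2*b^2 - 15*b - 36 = (b + 3)*(b^2 - b - 12) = (b + 3)^2*(b - 4)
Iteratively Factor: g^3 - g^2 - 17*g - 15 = (g - 5)*(g^2 + 4*g + 3) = (g - 5)*(g + 3)*(g + 1)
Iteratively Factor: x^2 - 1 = (x + 1)*(x - 1)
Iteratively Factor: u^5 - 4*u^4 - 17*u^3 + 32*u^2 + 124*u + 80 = (u + 1)*(u^4 - 5*u^3 - 12*u^2 + 44*u + 80) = (u - 4)*(u + 1)*(u^3 - u^2 - 16*u - 20) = (u - 4)*(u + 1)*(u + 2)*(u^2 - 3*u - 10) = (u - 4)*(u + 1)*(u + 2)^2*(u - 5)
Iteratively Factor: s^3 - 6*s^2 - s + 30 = (s - 3)*(s^2 - 3*s - 10) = (s - 5)*(s - 3)*(s + 2)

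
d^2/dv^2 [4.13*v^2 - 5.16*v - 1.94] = 8.26000000000000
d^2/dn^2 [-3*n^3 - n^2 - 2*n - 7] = -18*n - 2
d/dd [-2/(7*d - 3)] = 14/(7*d - 3)^2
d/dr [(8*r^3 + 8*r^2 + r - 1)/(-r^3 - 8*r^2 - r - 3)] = (-56*r^4 - 14*r^3 - 75*r^2 - 64*r - 4)/(r^6 + 16*r^5 + 66*r^4 + 22*r^3 + 49*r^2 + 6*r + 9)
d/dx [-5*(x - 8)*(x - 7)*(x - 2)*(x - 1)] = -20*x^3 + 270*x^2 - 1030*x + 990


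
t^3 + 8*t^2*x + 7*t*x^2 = t*(t + x)*(t + 7*x)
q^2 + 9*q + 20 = (q + 4)*(q + 5)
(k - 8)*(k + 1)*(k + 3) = k^3 - 4*k^2 - 29*k - 24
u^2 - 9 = (u - 3)*(u + 3)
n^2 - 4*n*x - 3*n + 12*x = (n - 3)*(n - 4*x)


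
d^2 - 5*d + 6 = (d - 3)*(d - 2)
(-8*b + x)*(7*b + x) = -56*b^2 - b*x + x^2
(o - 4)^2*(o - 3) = o^3 - 11*o^2 + 40*o - 48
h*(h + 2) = h^2 + 2*h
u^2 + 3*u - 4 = (u - 1)*(u + 4)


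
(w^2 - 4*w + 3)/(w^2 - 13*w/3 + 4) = 3*(w - 1)/(3*w - 4)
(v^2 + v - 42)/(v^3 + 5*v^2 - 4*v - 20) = (v^2 + v - 42)/(v^3 + 5*v^2 - 4*v - 20)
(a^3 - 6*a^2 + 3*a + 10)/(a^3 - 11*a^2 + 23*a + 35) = (a - 2)/(a - 7)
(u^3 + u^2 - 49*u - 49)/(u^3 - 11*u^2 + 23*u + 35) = (u + 7)/(u - 5)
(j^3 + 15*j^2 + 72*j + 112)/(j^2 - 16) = (j^2 + 11*j + 28)/(j - 4)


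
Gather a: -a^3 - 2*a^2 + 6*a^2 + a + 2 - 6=-a^3 + 4*a^2 + a - 4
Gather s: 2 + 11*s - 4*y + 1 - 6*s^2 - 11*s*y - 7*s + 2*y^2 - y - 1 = -6*s^2 + s*(4 - 11*y) + 2*y^2 - 5*y + 2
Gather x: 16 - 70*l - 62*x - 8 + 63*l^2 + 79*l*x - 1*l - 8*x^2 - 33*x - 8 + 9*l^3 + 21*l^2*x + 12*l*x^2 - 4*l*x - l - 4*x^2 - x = 9*l^3 + 63*l^2 - 72*l + x^2*(12*l - 12) + x*(21*l^2 + 75*l - 96)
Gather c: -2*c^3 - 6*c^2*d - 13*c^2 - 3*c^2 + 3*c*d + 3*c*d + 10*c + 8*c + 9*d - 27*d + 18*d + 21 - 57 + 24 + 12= -2*c^3 + c^2*(-6*d - 16) + c*(6*d + 18)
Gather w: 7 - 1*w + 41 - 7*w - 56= -8*w - 8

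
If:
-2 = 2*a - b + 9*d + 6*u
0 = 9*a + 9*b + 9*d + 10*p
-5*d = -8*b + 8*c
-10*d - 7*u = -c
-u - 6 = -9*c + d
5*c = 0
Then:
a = 3/8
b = 35/4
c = 0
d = 14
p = -333/16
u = -20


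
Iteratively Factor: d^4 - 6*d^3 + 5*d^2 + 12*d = (d)*(d^3 - 6*d^2 + 5*d + 12) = d*(d - 4)*(d^2 - 2*d - 3) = d*(d - 4)*(d - 3)*(d + 1)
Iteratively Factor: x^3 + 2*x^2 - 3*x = (x)*(x^2 + 2*x - 3) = x*(x - 1)*(x + 3)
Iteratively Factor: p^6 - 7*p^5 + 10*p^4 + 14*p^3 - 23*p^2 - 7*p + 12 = (p - 3)*(p^5 - 4*p^4 - 2*p^3 + 8*p^2 + p - 4) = (p - 3)*(p - 1)*(p^4 - 3*p^3 - 5*p^2 + 3*p + 4) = (p - 3)*(p - 1)*(p + 1)*(p^3 - 4*p^2 - p + 4) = (p - 3)*(p - 1)*(p + 1)^2*(p^2 - 5*p + 4) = (p - 4)*(p - 3)*(p - 1)*(p + 1)^2*(p - 1)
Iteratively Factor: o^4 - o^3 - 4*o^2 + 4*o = (o + 2)*(o^3 - 3*o^2 + 2*o) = (o - 2)*(o + 2)*(o^2 - o) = o*(o - 2)*(o + 2)*(o - 1)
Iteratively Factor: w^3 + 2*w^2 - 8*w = (w)*(w^2 + 2*w - 8) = w*(w + 4)*(w - 2)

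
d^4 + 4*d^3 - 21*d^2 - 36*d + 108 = (d - 3)*(d - 2)*(d + 3)*(d + 6)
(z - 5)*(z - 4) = z^2 - 9*z + 20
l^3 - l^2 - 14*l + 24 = (l - 3)*(l - 2)*(l + 4)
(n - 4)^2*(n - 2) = n^3 - 10*n^2 + 32*n - 32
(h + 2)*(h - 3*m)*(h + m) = h^3 - 2*h^2*m + 2*h^2 - 3*h*m^2 - 4*h*m - 6*m^2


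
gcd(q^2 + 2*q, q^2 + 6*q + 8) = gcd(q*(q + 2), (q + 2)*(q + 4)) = q + 2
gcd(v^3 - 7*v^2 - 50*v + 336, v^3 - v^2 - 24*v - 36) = v - 6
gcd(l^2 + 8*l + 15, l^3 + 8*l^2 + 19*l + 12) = l + 3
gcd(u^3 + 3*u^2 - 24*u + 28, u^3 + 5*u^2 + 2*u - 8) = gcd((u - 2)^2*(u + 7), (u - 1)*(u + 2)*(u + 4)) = 1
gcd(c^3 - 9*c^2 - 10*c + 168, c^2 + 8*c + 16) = c + 4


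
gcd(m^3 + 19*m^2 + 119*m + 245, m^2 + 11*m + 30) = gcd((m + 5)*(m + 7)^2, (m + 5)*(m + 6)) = m + 5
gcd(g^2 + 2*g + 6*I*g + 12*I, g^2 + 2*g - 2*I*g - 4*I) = g + 2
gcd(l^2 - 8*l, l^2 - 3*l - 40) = l - 8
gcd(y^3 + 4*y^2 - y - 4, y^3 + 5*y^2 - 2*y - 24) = y + 4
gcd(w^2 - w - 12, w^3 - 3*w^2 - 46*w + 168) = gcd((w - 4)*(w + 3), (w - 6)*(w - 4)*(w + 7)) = w - 4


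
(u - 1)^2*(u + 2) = u^3 - 3*u + 2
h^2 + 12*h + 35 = (h + 5)*(h + 7)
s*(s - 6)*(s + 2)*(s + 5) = s^4 + s^3 - 32*s^2 - 60*s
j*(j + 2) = j^2 + 2*j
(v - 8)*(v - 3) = v^2 - 11*v + 24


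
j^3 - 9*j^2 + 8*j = j*(j - 8)*(j - 1)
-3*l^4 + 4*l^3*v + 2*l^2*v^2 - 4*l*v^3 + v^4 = (-3*l + v)*(-l + v)^2*(l + v)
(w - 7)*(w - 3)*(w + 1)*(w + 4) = w^4 - 5*w^3 - 25*w^2 + 65*w + 84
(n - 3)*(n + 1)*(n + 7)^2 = n^4 + 12*n^3 + 18*n^2 - 140*n - 147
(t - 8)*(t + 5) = t^2 - 3*t - 40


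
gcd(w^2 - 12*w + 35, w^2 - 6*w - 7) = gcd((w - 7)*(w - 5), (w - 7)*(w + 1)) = w - 7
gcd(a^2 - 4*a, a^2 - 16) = a - 4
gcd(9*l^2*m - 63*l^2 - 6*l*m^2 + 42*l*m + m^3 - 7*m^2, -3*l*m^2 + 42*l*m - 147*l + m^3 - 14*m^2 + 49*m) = 3*l*m - 21*l - m^2 + 7*m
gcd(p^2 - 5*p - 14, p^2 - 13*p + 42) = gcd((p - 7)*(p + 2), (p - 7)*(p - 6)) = p - 7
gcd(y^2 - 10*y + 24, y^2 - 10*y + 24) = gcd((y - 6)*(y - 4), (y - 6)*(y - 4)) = y^2 - 10*y + 24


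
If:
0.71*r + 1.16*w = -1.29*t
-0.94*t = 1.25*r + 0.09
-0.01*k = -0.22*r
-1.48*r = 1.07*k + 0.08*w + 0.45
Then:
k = -0.40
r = -0.02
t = -0.07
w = 0.09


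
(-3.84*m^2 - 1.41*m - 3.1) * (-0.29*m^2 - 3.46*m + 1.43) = 1.1136*m^4 + 13.6953*m^3 + 0.2864*m^2 + 8.7097*m - 4.433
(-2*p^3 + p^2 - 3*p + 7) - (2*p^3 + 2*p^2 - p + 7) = -4*p^3 - p^2 - 2*p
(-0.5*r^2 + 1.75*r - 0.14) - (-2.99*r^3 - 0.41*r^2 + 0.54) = 2.99*r^3 - 0.09*r^2 + 1.75*r - 0.68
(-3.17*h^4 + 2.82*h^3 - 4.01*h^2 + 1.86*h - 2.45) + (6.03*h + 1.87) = -3.17*h^4 + 2.82*h^3 - 4.01*h^2 + 7.89*h - 0.58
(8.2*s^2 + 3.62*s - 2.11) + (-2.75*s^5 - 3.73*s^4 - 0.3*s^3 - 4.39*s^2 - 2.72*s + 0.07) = -2.75*s^5 - 3.73*s^4 - 0.3*s^3 + 3.81*s^2 + 0.9*s - 2.04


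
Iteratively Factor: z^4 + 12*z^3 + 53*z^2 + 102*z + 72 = (z + 4)*(z^3 + 8*z^2 + 21*z + 18) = (z + 3)*(z + 4)*(z^2 + 5*z + 6) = (z + 3)^2*(z + 4)*(z + 2)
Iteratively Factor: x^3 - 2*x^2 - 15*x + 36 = (x - 3)*(x^2 + x - 12) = (x - 3)*(x + 4)*(x - 3)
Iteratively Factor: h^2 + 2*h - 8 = (h + 4)*(h - 2)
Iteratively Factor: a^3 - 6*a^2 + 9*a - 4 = (a - 4)*(a^2 - 2*a + 1) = (a - 4)*(a - 1)*(a - 1)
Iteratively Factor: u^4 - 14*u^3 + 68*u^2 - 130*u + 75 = (u - 5)*(u^3 - 9*u^2 + 23*u - 15) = (u - 5)*(u - 1)*(u^2 - 8*u + 15) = (u - 5)^2*(u - 1)*(u - 3)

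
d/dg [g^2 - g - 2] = 2*g - 1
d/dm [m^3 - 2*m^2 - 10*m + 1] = 3*m^2 - 4*m - 10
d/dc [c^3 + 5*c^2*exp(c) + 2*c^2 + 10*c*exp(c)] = 5*c^2*exp(c) + 3*c^2 + 20*c*exp(c) + 4*c + 10*exp(c)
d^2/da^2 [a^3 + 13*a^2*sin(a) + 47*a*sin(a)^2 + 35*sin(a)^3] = -13*a^2*sin(a) + 52*a*cos(a) + 94*a*cos(2*a) + 6*a - sin(a)/4 + 94*sin(2*a) + 315*sin(3*a)/4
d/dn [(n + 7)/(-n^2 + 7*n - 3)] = (-n^2 + 7*n + (n + 7)*(2*n - 7) - 3)/(n^2 - 7*n + 3)^2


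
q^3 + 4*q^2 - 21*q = q*(q - 3)*(q + 7)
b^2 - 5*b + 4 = (b - 4)*(b - 1)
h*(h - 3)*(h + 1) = h^3 - 2*h^2 - 3*h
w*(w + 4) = w^2 + 4*w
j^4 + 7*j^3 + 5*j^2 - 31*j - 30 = (j - 2)*(j + 1)*(j + 3)*(j + 5)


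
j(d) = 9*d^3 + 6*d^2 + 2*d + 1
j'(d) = 27*d^2 + 12*d + 2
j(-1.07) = -5.30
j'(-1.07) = 20.07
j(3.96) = 661.90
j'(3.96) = 472.92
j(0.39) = 3.23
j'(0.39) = 10.79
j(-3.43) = -298.45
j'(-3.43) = 278.49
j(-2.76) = -148.04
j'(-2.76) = 174.56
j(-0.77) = -1.09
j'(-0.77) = 8.77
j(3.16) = 351.22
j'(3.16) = 309.53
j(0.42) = 3.57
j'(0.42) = 11.80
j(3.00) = 304.00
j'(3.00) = 281.00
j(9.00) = 7066.00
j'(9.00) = 2297.00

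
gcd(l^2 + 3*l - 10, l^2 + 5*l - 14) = l - 2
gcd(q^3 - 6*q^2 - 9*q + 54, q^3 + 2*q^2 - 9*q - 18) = q^2 - 9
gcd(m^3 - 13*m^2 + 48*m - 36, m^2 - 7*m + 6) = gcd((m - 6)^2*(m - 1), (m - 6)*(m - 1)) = m^2 - 7*m + 6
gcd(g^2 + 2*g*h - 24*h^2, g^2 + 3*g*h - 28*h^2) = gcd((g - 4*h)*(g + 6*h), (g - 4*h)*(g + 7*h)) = g - 4*h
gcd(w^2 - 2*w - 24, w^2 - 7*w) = 1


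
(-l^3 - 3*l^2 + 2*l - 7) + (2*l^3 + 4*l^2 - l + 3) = l^3 + l^2 + l - 4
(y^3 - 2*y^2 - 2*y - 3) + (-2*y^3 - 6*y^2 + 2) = -y^3 - 8*y^2 - 2*y - 1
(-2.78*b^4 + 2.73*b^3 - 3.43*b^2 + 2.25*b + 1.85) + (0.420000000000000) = -2.78*b^4 + 2.73*b^3 - 3.43*b^2 + 2.25*b + 2.27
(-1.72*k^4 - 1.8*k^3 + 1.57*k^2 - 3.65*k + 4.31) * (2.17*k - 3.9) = -3.7324*k^5 + 2.802*k^4 + 10.4269*k^3 - 14.0435*k^2 + 23.5877*k - 16.809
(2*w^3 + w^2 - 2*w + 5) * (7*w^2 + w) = 14*w^5 + 9*w^4 - 13*w^3 + 33*w^2 + 5*w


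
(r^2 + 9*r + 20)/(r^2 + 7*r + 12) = (r + 5)/(r + 3)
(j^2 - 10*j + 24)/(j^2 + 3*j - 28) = (j - 6)/(j + 7)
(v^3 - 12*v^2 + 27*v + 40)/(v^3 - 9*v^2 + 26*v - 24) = (v^3 - 12*v^2 + 27*v + 40)/(v^3 - 9*v^2 + 26*v - 24)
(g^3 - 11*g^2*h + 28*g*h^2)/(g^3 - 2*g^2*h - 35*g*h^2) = (g - 4*h)/(g + 5*h)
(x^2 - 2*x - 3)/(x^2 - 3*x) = (x + 1)/x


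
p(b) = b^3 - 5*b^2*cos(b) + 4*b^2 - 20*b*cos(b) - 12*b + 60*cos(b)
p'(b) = 5*b^2*sin(b) + 3*b^2 + 20*b*sin(b) - 10*b*cos(b) + 8*b - 60*sin(b) - 20*cos(b) - 12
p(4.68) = 138.59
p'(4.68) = -49.73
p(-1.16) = 48.28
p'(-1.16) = 49.51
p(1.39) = -2.21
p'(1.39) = -23.35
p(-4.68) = 39.84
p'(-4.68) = -28.67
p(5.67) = 67.71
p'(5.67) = -56.15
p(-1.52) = 27.97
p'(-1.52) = 61.27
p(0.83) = 20.33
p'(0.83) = -51.88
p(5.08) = 112.04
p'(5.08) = -78.62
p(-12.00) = -1362.42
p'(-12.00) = 633.75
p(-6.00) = 0.00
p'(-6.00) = 86.41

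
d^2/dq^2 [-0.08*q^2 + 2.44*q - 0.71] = -0.160000000000000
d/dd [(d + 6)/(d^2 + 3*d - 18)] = -1/(d^2 - 6*d + 9)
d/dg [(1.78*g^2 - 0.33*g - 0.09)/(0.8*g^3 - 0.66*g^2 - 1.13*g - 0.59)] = (-1.424*g^4 + 0.528*g^3 - 2.0132*g^2 - 2.2192*g + 0.093)/(0.64*g^6 - 1.056*g^5 - 1.3724*g^4 + 0.5476*g^3 + 2.0557*g^2 + 1.3334*g + 0.3481)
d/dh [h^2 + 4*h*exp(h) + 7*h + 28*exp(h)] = 4*h*exp(h) + 2*h + 32*exp(h) + 7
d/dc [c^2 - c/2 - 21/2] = 2*c - 1/2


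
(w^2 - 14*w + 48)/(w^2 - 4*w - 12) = (w - 8)/(w + 2)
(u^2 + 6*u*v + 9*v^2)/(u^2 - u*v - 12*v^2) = (u + 3*v)/(u - 4*v)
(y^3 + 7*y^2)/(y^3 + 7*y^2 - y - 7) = y^2/(y^2 - 1)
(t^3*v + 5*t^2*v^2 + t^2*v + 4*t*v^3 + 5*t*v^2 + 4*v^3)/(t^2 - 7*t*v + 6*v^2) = v*(t^3 + 5*t^2*v + t^2 + 4*t*v^2 + 5*t*v + 4*v^2)/(t^2 - 7*t*v + 6*v^2)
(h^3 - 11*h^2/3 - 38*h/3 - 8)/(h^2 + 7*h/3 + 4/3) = h - 6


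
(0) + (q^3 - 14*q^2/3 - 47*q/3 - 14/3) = q^3 - 14*q^2/3 - 47*q/3 - 14/3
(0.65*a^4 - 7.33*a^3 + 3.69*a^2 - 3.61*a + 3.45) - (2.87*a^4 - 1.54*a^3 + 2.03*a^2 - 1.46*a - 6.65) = -2.22*a^4 - 5.79*a^3 + 1.66*a^2 - 2.15*a + 10.1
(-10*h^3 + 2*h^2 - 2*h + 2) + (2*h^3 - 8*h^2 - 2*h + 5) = -8*h^3 - 6*h^2 - 4*h + 7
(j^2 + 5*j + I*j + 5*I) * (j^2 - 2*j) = j^4 + 3*j^3 + I*j^3 - 10*j^2 + 3*I*j^2 - 10*I*j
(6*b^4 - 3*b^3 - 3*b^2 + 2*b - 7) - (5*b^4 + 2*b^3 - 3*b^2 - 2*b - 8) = b^4 - 5*b^3 + 4*b + 1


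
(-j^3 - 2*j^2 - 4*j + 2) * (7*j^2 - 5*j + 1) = -7*j^5 - 9*j^4 - 19*j^3 + 32*j^2 - 14*j + 2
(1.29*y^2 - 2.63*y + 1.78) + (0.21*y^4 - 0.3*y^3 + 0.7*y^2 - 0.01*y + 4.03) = 0.21*y^4 - 0.3*y^3 + 1.99*y^2 - 2.64*y + 5.81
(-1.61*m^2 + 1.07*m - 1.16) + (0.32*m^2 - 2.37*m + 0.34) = -1.29*m^2 - 1.3*m - 0.82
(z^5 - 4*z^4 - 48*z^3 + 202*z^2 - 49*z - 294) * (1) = z^5 - 4*z^4 - 48*z^3 + 202*z^2 - 49*z - 294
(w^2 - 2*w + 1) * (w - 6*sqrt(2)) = w^3 - 6*sqrt(2)*w^2 - 2*w^2 + w + 12*sqrt(2)*w - 6*sqrt(2)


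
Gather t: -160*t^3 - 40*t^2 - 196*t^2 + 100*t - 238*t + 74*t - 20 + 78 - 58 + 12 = -160*t^3 - 236*t^2 - 64*t + 12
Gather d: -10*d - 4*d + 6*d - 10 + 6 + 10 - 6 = -8*d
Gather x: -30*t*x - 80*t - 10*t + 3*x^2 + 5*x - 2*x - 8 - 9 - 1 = -90*t + 3*x^2 + x*(3 - 30*t) - 18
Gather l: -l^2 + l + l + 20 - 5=-l^2 + 2*l + 15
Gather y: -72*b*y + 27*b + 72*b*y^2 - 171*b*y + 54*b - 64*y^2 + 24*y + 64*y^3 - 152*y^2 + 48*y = 81*b + 64*y^3 + y^2*(72*b - 216) + y*(72 - 243*b)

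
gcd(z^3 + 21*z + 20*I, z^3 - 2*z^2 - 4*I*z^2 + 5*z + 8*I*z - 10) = z^2 - 4*I*z + 5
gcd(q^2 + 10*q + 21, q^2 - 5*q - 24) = q + 3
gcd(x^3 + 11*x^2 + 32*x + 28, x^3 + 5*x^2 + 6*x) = x + 2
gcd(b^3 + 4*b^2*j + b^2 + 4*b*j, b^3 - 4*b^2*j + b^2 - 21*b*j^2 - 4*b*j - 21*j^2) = b + 1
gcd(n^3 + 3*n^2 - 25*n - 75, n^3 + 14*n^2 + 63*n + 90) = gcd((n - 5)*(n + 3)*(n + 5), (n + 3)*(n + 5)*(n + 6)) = n^2 + 8*n + 15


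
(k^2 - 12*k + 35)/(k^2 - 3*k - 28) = (k - 5)/(k + 4)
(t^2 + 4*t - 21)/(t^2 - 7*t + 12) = (t + 7)/(t - 4)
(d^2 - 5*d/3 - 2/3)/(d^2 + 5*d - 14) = (d + 1/3)/(d + 7)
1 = 1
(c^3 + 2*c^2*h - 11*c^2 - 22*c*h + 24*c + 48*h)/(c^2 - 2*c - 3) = (c^2 + 2*c*h - 8*c - 16*h)/(c + 1)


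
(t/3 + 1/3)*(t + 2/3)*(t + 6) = t^3/3 + 23*t^2/9 + 32*t/9 + 4/3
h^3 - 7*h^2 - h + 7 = (h - 7)*(h - 1)*(h + 1)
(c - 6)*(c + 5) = c^2 - c - 30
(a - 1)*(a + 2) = a^2 + a - 2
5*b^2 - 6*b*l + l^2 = (-5*b + l)*(-b + l)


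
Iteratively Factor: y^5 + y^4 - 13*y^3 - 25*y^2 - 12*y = (y + 3)*(y^4 - 2*y^3 - 7*y^2 - 4*y) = (y + 1)*(y + 3)*(y^3 - 3*y^2 - 4*y) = y*(y + 1)*(y + 3)*(y^2 - 3*y - 4) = y*(y + 1)^2*(y + 3)*(y - 4)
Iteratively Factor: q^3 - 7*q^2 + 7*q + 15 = (q - 5)*(q^2 - 2*q - 3) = (q - 5)*(q - 3)*(q + 1)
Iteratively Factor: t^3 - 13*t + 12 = (t - 3)*(t^2 + 3*t - 4) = (t - 3)*(t - 1)*(t + 4)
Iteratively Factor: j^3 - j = (j + 1)*(j^2 - j) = (j - 1)*(j + 1)*(j)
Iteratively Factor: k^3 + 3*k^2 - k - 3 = (k + 3)*(k^2 - 1) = (k + 1)*(k + 3)*(k - 1)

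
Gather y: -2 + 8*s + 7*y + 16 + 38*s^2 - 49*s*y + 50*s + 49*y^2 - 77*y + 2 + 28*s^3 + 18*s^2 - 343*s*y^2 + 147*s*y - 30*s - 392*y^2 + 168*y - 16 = 28*s^3 + 56*s^2 + 28*s + y^2*(-343*s - 343) + y*(98*s + 98)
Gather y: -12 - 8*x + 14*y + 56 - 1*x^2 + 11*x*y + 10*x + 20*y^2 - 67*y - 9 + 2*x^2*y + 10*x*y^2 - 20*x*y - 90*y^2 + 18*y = -x^2 + 2*x + y^2*(10*x - 70) + y*(2*x^2 - 9*x - 35) + 35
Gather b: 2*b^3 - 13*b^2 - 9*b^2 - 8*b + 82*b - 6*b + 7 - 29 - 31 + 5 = 2*b^3 - 22*b^2 + 68*b - 48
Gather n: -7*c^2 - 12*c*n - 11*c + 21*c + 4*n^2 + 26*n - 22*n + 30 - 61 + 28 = -7*c^2 + 10*c + 4*n^2 + n*(4 - 12*c) - 3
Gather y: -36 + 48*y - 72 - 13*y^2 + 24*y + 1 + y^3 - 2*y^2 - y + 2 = y^3 - 15*y^2 + 71*y - 105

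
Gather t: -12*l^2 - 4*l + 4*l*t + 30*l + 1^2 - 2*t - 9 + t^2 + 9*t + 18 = -12*l^2 + 26*l + t^2 + t*(4*l + 7) + 10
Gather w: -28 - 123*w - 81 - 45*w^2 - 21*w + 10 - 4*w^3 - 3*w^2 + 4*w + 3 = -4*w^3 - 48*w^2 - 140*w - 96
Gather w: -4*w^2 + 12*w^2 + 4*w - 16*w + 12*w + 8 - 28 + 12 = 8*w^2 - 8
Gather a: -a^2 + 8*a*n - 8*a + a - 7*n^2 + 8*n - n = -a^2 + a*(8*n - 7) - 7*n^2 + 7*n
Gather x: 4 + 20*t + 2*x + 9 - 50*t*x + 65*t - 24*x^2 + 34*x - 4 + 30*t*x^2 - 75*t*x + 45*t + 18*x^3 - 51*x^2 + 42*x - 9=130*t + 18*x^3 + x^2*(30*t - 75) + x*(78 - 125*t)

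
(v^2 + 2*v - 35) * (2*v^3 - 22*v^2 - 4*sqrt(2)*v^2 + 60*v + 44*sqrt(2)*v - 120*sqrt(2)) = 2*v^5 - 18*v^4 - 4*sqrt(2)*v^4 - 54*v^3 + 36*sqrt(2)*v^3 + 108*sqrt(2)*v^2 + 890*v^2 - 1780*sqrt(2)*v - 2100*v + 4200*sqrt(2)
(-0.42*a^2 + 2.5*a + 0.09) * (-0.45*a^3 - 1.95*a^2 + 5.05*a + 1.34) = 0.189*a^5 - 0.306*a^4 - 7.0365*a^3 + 11.8867*a^2 + 3.8045*a + 0.1206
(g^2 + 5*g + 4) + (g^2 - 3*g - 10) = 2*g^2 + 2*g - 6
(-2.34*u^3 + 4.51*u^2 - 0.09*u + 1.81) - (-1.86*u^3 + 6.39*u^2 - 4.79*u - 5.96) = -0.48*u^3 - 1.88*u^2 + 4.7*u + 7.77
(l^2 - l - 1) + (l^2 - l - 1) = 2*l^2 - 2*l - 2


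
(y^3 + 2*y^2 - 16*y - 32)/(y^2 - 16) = y + 2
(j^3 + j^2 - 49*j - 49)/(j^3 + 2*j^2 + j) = (j^2 - 49)/(j*(j + 1))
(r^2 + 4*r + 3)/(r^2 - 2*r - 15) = (r + 1)/(r - 5)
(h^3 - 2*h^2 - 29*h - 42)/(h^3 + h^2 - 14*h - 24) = (h - 7)/(h - 4)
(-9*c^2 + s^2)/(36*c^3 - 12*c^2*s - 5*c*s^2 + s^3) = (-3*c + s)/(12*c^2 - 8*c*s + s^2)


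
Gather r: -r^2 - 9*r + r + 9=-r^2 - 8*r + 9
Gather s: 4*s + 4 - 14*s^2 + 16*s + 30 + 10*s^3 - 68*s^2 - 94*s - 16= 10*s^3 - 82*s^2 - 74*s + 18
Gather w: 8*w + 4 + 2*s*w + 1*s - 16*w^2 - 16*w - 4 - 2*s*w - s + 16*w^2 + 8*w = 0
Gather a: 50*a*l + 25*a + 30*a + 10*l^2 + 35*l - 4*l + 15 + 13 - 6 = a*(50*l + 55) + 10*l^2 + 31*l + 22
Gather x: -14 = -14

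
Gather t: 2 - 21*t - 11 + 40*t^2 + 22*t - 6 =40*t^2 + t - 15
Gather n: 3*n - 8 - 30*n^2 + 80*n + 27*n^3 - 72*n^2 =27*n^3 - 102*n^2 + 83*n - 8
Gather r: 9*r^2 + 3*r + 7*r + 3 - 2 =9*r^2 + 10*r + 1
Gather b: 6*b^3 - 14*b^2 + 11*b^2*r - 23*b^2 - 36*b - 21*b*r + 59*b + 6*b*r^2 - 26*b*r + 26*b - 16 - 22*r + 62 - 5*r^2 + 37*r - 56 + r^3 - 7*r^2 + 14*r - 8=6*b^3 + b^2*(11*r - 37) + b*(6*r^2 - 47*r + 49) + r^3 - 12*r^2 + 29*r - 18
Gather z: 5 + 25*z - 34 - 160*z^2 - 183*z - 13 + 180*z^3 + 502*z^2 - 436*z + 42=180*z^3 + 342*z^2 - 594*z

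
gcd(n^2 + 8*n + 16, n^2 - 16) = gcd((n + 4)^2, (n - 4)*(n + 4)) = n + 4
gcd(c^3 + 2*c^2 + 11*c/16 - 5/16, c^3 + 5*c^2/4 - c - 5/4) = c^2 + 9*c/4 + 5/4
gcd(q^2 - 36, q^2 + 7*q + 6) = q + 6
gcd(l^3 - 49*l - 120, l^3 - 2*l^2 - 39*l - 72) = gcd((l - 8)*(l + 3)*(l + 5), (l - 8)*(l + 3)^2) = l^2 - 5*l - 24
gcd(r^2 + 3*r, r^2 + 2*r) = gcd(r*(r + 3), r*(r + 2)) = r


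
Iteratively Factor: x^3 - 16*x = (x + 4)*(x^2 - 4*x) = (x - 4)*(x + 4)*(x)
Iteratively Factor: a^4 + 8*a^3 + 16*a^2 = (a)*(a^3 + 8*a^2 + 16*a) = a^2*(a^2 + 8*a + 16) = a^2*(a + 4)*(a + 4)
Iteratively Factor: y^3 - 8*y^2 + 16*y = (y - 4)*(y^2 - 4*y) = (y - 4)^2*(y)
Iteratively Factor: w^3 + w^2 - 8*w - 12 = (w - 3)*(w^2 + 4*w + 4) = (w - 3)*(w + 2)*(w + 2)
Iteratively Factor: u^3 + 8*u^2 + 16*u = (u + 4)*(u^2 + 4*u) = u*(u + 4)*(u + 4)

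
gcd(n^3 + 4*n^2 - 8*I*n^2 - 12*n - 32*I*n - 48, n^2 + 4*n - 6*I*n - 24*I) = n^2 + n*(4 - 6*I) - 24*I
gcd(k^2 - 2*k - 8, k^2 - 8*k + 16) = k - 4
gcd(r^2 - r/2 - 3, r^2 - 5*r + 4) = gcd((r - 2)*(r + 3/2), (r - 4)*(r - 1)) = 1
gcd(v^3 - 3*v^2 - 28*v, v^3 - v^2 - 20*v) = v^2 + 4*v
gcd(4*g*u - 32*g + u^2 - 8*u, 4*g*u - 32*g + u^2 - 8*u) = 4*g*u - 32*g + u^2 - 8*u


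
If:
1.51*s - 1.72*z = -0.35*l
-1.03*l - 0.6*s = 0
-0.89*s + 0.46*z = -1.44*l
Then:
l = 0.00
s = 0.00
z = 0.00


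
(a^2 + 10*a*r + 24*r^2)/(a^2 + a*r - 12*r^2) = (-a - 6*r)/(-a + 3*r)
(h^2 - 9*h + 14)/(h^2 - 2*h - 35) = (h - 2)/(h + 5)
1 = 1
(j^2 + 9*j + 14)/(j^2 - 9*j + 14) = (j^2 + 9*j + 14)/(j^2 - 9*j + 14)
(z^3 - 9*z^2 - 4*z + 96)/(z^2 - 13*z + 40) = (z^2 - z - 12)/(z - 5)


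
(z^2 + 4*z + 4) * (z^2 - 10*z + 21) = z^4 - 6*z^3 - 15*z^2 + 44*z + 84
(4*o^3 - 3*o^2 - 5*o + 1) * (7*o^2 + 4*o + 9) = 28*o^5 - 5*o^4 - 11*o^3 - 40*o^2 - 41*o + 9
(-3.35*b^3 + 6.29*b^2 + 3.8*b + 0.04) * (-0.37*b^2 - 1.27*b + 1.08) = 1.2395*b^5 + 1.9272*b^4 - 13.0123*b^3 + 1.9524*b^2 + 4.0532*b + 0.0432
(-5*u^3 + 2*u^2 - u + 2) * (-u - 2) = 5*u^4 + 8*u^3 - 3*u^2 - 4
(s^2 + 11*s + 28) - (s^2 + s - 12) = 10*s + 40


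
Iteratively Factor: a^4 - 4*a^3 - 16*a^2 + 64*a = (a - 4)*(a^3 - 16*a) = (a - 4)^2*(a^2 + 4*a) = a*(a - 4)^2*(a + 4)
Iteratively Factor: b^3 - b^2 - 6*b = (b - 3)*(b^2 + 2*b) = (b - 3)*(b + 2)*(b)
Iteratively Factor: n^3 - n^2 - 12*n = (n)*(n^2 - n - 12) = n*(n + 3)*(n - 4)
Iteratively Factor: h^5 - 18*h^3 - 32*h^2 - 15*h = (h)*(h^4 - 18*h^2 - 32*h - 15) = h*(h + 1)*(h^3 - h^2 - 17*h - 15) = h*(h - 5)*(h + 1)*(h^2 + 4*h + 3) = h*(h - 5)*(h + 1)*(h + 3)*(h + 1)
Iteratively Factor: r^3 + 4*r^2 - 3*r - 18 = (r + 3)*(r^2 + r - 6) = (r + 3)^2*(r - 2)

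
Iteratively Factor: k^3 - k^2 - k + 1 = (k - 1)*(k^2 - 1) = (k - 1)^2*(k + 1)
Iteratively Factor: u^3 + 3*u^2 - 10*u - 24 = (u - 3)*(u^2 + 6*u + 8) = (u - 3)*(u + 2)*(u + 4)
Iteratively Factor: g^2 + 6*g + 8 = (g + 4)*(g + 2)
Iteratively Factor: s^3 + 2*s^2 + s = (s + 1)*(s^2 + s) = (s + 1)^2*(s)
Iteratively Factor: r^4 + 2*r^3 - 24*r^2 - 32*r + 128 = (r - 4)*(r^3 + 6*r^2 - 32) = (r - 4)*(r + 4)*(r^2 + 2*r - 8) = (r - 4)*(r + 4)^2*(r - 2)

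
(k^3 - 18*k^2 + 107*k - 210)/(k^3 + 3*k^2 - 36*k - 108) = (k^2 - 12*k + 35)/(k^2 + 9*k + 18)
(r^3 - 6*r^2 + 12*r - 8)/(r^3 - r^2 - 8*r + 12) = (r - 2)/(r + 3)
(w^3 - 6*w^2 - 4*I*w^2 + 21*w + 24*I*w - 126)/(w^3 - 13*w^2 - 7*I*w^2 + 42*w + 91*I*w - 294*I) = (w + 3*I)/(w - 7)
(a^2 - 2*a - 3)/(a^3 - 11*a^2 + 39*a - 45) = (a + 1)/(a^2 - 8*a + 15)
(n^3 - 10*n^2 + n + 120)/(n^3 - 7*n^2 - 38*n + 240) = (n + 3)/(n + 6)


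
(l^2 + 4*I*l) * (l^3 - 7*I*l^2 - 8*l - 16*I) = l^5 - 3*I*l^4 + 20*l^3 - 48*I*l^2 + 64*l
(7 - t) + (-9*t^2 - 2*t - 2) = -9*t^2 - 3*t + 5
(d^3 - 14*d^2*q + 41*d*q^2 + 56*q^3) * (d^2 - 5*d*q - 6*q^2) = d^5 - 19*d^4*q + 105*d^3*q^2 - 65*d^2*q^3 - 526*d*q^4 - 336*q^5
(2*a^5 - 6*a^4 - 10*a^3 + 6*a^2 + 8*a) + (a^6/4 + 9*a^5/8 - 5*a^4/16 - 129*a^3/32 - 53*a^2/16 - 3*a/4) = a^6/4 + 25*a^5/8 - 101*a^4/16 - 449*a^3/32 + 43*a^2/16 + 29*a/4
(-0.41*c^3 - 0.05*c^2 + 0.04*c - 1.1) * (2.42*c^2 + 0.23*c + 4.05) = -0.9922*c^5 - 0.2153*c^4 - 1.5752*c^3 - 2.8553*c^2 - 0.0910000000000001*c - 4.455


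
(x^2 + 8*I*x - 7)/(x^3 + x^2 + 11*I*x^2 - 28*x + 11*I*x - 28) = (x + I)/(x^2 + x*(1 + 4*I) + 4*I)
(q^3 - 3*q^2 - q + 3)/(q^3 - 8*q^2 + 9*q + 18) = (q - 1)/(q - 6)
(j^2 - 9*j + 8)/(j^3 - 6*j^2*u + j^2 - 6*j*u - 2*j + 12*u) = (8 - j)/(-j^2 + 6*j*u - 2*j + 12*u)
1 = 1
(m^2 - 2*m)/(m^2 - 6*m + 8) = m/(m - 4)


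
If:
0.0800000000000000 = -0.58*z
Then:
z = -0.14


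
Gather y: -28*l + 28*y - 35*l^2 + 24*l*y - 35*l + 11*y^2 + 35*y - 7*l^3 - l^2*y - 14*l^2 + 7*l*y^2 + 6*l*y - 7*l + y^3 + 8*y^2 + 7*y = -7*l^3 - 49*l^2 - 70*l + y^3 + y^2*(7*l + 19) + y*(-l^2 + 30*l + 70)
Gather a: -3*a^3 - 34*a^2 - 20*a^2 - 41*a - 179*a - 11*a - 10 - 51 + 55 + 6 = -3*a^3 - 54*a^2 - 231*a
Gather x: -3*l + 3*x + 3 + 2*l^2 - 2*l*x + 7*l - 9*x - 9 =2*l^2 + 4*l + x*(-2*l - 6) - 6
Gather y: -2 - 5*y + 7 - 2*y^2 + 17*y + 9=-2*y^2 + 12*y + 14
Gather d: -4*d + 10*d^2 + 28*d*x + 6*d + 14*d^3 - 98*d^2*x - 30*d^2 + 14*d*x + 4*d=14*d^3 + d^2*(-98*x - 20) + d*(42*x + 6)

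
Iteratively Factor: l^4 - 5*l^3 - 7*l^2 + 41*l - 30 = (l - 5)*(l^3 - 7*l + 6) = (l - 5)*(l - 2)*(l^2 + 2*l - 3) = (l - 5)*(l - 2)*(l + 3)*(l - 1)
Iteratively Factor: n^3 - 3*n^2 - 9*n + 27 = (n - 3)*(n^2 - 9) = (n - 3)^2*(n + 3)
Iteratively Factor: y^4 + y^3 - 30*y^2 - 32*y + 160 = (y + 4)*(y^3 - 3*y^2 - 18*y + 40) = (y - 2)*(y + 4)*(y^2 - y - 20) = (y - 2)*(y + 4)^2*(y - 5)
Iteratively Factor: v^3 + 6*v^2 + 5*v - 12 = (v + 4)*(v^2 + 2*v - 3) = (v + 3)*(v + 4)*(v - 1)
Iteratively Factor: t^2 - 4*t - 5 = (t + 1)*(t - 5)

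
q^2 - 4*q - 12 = (q - 6)*(q + 2)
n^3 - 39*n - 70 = (n - 7)*(n + 2)*(n + 5)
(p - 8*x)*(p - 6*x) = p^2 - 14*p*x + 48*x^2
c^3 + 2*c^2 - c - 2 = (c - 1)*(c + 1)*(c + 2)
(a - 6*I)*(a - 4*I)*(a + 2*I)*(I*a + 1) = I*a^4 + 9*a^3 - 12*I*a^2 + 44*a - 48*I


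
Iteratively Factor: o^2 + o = (o)*(o + 1)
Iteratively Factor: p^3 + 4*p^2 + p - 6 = (p - 1)*(p^2 + 5*p + 6) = (p - 1)*(p + 3)*(p + 2)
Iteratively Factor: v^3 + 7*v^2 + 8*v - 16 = (v - 1)*(v^2 + 8*v + 16) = (v - 1)*(v + 4)*(v + 4)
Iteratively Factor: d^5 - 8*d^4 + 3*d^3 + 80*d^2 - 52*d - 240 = (d - 4)*(d^4 - 4*d^3 - 13*d^2 + 28*d + 60) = (d - 4)*(d + 2)*(d^3 - 6*d^2 - d + 30) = (d - 4)*(d + 2)^2*(d^2 - 8*d + 15) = (d - 4)*(d - 3)*(d + 2)^2*(d - 5)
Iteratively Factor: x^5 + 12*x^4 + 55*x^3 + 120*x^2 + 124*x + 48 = (x + 4)*(x^4 + 8*x^3 + 23*x^2 + 28*x + 12) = (x + 3)*(x + 4)*(x^3 + 5*x^2 + 8*x + 4) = (x + 2)*(x + 3)*(x + 4)*(x^2 + 3*x + 2) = (x + 1)*(x + 2)*(x + 3)*(x + 4)*(x + 2)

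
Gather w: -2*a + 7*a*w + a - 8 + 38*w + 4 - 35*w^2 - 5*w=-a - 35*w^2 + w*(7*a + 33) - 4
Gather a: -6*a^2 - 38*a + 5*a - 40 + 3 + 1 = -6*a^2 - 33*a - 36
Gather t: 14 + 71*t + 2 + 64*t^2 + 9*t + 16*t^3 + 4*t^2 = 16*t^3 + 68*t^2 + 80*t + 16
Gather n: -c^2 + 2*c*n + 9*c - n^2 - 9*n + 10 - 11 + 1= -c^2 + 9*c - n^2 + n*(2*c - 9)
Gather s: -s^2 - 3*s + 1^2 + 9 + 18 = -s^2 - 3*s + 28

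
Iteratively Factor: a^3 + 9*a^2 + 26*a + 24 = (a + 4)*(a^2 + 5*a + 6) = (a + 2)*(a + 4)*(a + 3)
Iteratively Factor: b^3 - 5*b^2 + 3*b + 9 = (b + 1)*(b^2 - 6*b + 9) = (b - 3)*(b + 1)*(b - 3)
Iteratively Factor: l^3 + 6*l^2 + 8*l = (l + 2)*(l^2 + 4*l) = l*(l + 2)*(l + 4)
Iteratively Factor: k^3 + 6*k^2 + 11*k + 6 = (k + 3)*(k^2 + 3*k + 2) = (k + 2)*(k + 3)*(k + 1)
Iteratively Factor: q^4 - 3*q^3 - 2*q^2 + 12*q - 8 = (q + 2)*(q^3 - 5*q^2 + 8*q - 4) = (q - 2)*(q + 2)*(q^2 - 3*q + 2) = (q - 2)*(q - 1)*(q + 2)*(q - 2)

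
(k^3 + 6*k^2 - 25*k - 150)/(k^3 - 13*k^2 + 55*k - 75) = (k^2 + 11*k + 30)/(k^2 - 8*k + 15)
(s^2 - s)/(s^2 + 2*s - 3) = s/(s + 3)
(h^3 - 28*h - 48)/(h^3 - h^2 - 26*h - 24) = (h + 2)/(h + 1)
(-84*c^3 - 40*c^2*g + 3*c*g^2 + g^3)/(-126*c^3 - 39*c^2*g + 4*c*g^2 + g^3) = (2*c + g)/(3*c + g)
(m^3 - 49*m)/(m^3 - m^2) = (m^2 - 49)/(m*(m - 1))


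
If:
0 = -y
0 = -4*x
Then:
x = 0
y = 0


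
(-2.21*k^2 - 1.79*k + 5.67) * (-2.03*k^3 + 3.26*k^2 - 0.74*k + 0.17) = 4.4863*k^5 - 3.5709*k^4 - 15.7101*k^3 + 19.4331*k^2 - 4.5001*k + 0.9639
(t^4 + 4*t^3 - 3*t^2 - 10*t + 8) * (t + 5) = t^5 + 9*t^4 + 17*t^3 - 25*t^2 - 42*t + 40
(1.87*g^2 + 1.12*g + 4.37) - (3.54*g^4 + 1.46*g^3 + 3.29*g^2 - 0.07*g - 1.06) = -3.54*g^4 - 1.46*g^3 - 1.42*g^2 + 1.19*g + 5.43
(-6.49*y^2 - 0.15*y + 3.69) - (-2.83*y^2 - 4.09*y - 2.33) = -3.66*y^2 + 3.94*y + 6.02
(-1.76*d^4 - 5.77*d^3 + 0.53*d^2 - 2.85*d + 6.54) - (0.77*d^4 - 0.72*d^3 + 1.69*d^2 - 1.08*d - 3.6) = -2.53*d^4 - 5.05*d^3 - 1.16*d^2 - 1.77*d + 10.14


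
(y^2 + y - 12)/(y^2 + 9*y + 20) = (y - 3)/(y + 5)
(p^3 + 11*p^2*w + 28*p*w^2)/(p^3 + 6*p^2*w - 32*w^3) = p*(p + 7*w)/(p^2 + 2*p*w - 8*w^2)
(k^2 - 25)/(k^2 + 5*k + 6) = (k^2 - 25)/(k^2 + 5*k + 6)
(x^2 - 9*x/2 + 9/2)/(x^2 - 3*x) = (x - 3/2)/x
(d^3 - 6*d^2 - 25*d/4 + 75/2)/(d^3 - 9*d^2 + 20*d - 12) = (d^2 - 25/4)/(d^2 - 3*d + 2)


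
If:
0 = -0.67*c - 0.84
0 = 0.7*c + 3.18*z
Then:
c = -1.25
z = 0.28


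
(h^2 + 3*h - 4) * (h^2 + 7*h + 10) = h^4 + 10*h^3 + 27*h^2 + 2*h - 40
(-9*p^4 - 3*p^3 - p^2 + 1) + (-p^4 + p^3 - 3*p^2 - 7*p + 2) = -10*p^4 - 2*p^3 - 4*p^2 - 7*p + 3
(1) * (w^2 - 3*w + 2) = w^2 - 3*w + 2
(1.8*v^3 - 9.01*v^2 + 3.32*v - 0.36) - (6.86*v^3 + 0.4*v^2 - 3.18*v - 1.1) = -5.06*v^3 - 9.41*v^2 + 6.5*v + 0.74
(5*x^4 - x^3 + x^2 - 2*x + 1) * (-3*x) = -15*x^5 + 3*x^4 - 3*x^3 + 6*x^2 - 3*x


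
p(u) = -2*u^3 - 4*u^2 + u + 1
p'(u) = -6*u^2 - 8*u + 1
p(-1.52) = -2.74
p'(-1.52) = -0.70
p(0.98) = -3.74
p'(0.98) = -12.60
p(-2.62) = 6.89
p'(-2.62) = -19.23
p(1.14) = -6.02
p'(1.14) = -15.92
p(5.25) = -393.41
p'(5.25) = -206.38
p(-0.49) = -0.22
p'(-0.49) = 3.48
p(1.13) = -5.86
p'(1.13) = -15.70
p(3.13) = -96.39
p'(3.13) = -82.82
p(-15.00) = 5836.00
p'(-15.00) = -1229.00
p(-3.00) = 16.00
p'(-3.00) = -29.00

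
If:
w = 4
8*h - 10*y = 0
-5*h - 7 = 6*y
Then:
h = -5/7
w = 4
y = -4/7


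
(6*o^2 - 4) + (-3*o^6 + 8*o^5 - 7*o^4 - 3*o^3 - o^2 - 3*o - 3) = -3*o^6 + 8*o^5 - 7*o^4 - 3*o^3 + 5*o^2 - 3*o - 7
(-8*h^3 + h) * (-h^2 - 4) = 8*h^5 + 31*h^3 - 4*h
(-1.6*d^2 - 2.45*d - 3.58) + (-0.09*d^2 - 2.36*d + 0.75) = -1.69*d^2 - 4.81*d - 2.83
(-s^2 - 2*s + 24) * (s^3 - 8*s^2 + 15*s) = -s^5 + 6*s^4 + 25*s^3 - 222*s^2 + 360*s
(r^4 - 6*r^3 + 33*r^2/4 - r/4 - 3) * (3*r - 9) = 3*r^5 - 27*r^4 + 315*r^3/4 - 75*r^2 - 27*r/4 + 27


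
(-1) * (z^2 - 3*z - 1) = -z^2 + 3*z + 1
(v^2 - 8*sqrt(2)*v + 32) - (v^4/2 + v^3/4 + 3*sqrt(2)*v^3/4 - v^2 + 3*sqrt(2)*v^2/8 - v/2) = -v^4/2 - 3*sqrt(2)*v^3/4 - v^3/4 - 3*sqrt(2)*v^2/8 + 2*v^2 - 8*sqrt(2)*v + v/2 + 32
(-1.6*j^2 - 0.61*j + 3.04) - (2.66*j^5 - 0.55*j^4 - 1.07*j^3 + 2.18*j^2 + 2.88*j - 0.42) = -2.66*j^5 + 0.55*j^4 + 1.07*j^3 - 3.78*j^2 - 3.49*j + 3.46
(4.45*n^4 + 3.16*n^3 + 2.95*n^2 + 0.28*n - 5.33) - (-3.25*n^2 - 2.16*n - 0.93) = 4.45*n^4 + 3.16*n^3 + 6.2*n^2 + 2.44*n - 4.4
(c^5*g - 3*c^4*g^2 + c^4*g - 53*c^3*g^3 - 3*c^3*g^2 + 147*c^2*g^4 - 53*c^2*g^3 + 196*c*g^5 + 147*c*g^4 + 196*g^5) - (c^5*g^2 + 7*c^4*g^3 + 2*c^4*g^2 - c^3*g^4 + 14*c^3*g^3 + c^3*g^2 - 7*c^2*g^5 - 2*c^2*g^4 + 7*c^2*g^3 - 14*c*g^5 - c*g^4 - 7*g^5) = -c^5*g^2 + c^5*g - 7*c^4*g^3 - 5*c^4*g^2 + c^4*g + c^3*g^4 - 67*c^3*g^3 - 4*c^3*g^2 + 7*c^2*g^5 + 149*c^2*g^4 - 60*c^2*g^3 + 210*c*g^5 + 148*c*g^4 + 203*g^5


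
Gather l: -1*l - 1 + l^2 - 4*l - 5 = l^2 - 5*l - 6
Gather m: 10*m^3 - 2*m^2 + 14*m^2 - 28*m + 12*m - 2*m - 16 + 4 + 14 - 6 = 10*m^3 + 12*m^2 - 18*m - 4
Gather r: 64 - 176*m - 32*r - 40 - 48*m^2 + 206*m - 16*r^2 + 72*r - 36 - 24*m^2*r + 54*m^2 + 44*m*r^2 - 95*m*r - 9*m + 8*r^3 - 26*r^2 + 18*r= 6*m^2 + 21*m + 8*r^3 + r^2*(44*m - 42) + r*(-24*m^2 - 95*m + 58) - 12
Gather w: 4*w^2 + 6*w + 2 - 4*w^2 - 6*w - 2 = 0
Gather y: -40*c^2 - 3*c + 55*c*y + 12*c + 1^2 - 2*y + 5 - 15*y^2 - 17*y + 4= -40*c^2 + 9*c - 15*y^2 + y*(55*c - 19) + 10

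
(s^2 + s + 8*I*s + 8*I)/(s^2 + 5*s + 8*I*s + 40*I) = (s + 1)/(s + 5)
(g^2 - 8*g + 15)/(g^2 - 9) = (g - 5)/(g + 3)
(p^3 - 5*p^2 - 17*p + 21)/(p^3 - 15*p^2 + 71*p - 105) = (p^2 + 2*p - 3)/(p^2 - 8*p + 15)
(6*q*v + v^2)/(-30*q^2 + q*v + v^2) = -v/(5*q - v)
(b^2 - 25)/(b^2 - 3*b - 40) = (b - 5)/(b - 8)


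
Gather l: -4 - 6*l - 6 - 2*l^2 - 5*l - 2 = -2*l^2 - 11*l - 12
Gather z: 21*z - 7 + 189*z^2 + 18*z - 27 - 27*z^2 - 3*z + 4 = 162*z^2 + 36*z - 30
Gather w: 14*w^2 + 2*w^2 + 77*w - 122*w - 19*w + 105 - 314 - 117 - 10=16*w^2 - 64*w - 336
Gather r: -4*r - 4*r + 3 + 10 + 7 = 20 - 8*r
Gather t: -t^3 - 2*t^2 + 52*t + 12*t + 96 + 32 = -t^3 - 2*t^2 + 64*t + 128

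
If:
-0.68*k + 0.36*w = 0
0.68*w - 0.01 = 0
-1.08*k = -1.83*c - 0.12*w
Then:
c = 0.00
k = 0.01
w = 0.01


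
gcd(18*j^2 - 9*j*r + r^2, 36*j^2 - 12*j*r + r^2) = -6*j + r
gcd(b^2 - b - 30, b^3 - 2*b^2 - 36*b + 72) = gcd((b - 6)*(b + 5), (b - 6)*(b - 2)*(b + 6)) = b - 6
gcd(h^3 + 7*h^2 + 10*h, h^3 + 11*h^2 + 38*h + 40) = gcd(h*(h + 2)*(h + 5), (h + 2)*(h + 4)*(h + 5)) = h^2 + 7*h + 10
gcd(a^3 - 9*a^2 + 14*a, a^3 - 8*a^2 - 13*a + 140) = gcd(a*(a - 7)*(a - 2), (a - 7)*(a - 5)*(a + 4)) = a - 7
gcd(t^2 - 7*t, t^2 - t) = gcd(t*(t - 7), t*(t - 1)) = t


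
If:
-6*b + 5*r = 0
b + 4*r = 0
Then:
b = 0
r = 0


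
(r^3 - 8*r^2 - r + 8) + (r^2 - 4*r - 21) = r^3 - 7*r^2 - 5*r - 13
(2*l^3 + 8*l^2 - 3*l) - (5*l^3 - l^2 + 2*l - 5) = -3*l^3 + 9*l^2 - 5*l + 5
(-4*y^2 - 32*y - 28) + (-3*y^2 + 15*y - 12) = -7*y^2 - 17*y - 40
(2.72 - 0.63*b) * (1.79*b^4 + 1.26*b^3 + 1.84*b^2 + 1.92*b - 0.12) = -1.1277*b^5 + 4.075*b^4 + 2.268*b^3 + 3.7952*b^2 + 5.298*b - 0.3264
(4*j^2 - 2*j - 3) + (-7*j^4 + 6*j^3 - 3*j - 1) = -7*j^4 + 6*j^3 + 4*j^2 - 5*j - 4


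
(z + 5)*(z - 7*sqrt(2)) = z^2 - 7*sqrt(2)*z + 5*z - 35*sqrt(2)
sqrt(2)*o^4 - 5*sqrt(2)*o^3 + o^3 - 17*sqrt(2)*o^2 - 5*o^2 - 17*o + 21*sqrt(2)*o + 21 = (o - 7)*(o - 1)*(o + 3)*(sqrt(2)*o + 1)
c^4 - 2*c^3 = c^3*(c - 2)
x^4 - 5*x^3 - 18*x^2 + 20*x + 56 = (x - 7)*(x - 2)*(x + 2)^2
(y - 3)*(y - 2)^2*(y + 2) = y^4 - 5*y^3 + 2*y^2 + 20*y - 24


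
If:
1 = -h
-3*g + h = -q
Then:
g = q/3 - 1/3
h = -1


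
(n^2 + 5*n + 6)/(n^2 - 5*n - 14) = (n + 3)/(n - 7)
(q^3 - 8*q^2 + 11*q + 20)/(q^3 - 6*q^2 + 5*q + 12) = (q - 5)/(q - 3)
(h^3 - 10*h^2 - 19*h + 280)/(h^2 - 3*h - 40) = h - 7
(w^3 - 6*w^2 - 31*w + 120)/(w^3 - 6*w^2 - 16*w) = (w^2 + 2*w - 15)/(w*(w + 2))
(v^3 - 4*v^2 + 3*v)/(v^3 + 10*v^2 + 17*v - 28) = v*(v - 3)/(v^2 + 11*v + 28)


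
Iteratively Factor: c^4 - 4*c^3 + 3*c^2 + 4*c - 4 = (c + 1)*(c^3 - 5*c^2 + 8*c - 4) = (c - 2)*(c + 1)*(c^2 - 3*c + 2) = (c - 2)*(c - 1)*(c + 1)*(c - 2)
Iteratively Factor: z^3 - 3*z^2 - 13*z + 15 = (z - 5)*(z^2 + 2*z - 3) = (z - 5)*(z + 3)*(z - 1)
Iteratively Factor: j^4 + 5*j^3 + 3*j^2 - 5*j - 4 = (j + 1)*(j^3 + 4*j^2 - j - 4) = (j + 1)*(j + 4)*(j^2 - 1) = (j - 1)*(j + 1)*(j + 4)*(j + 1)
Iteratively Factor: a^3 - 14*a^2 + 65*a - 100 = (a - 4)*(a^2 - 10*a + 25) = (a - 5)*(a - 4)*(a - 5)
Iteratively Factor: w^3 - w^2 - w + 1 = (w + 1)*(w^2 - 2*w + 1) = (w - 1)*(w + 1)*(w - 1)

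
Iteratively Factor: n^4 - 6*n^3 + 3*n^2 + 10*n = (n - 5)*(n^3 - n^2 - 2*n) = n*(n - 5)*(n^2 - n - 2) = n*(n - 5)*(n + 1)*(n - 2)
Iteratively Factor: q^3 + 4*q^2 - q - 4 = (q + 4)*(q^2 - 1) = (q + 1)*(q + 4)*(q - 1)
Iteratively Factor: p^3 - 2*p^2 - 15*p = (p - 5)*(p^2 + 3*p) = p*(p - 5)*(p + 3)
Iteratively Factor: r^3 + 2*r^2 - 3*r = (r)*(r^2 + 2*r - 3) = r*(r + 3)*(r - 1)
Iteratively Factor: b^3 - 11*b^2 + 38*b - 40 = (b - 5)*(b^2 - 6*b + 8) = (b - 5)*(b - 4)*(b - 2)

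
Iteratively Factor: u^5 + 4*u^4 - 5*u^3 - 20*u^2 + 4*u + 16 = (u - 1)*(u^4 + 5*u^3 - 20*u - 16) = (u - 1)*(u + 1)*(u^3 + 4*u^2 - 4*u - 16) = (u - 2)*(u - 1)*(u + 1)*(u^2 + 6*u + 8) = (u - 2)*(u - 1)*(u + 1)*(u + 2)*(u + 4)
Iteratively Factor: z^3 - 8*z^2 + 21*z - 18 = (z - 3)*(z^2 - 5*z + 6) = (z - 3)*(z - 2)*(z - 3)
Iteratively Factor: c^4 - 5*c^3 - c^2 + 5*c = (c - 5)*(c^3 - c) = c*(c - 5)*(c^2 - 1) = c*(c - 5)*(c - 1)*(c + 1)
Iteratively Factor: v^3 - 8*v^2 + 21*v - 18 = (v - 3)*(v^2 - 5*v + 6) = (v - 3)*(v - 2)*(v - 3)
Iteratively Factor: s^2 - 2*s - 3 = (s - 3)*(s + 1)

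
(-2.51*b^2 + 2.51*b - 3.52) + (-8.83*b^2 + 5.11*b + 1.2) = -11.34*b^2 + 7.62*b - 2.32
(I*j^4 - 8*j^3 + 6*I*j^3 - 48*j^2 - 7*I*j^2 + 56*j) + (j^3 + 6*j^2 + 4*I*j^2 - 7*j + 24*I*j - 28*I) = I*j^4 - 7*j^3 + 6*I*j^3 - 42*j^2 - 3*I*j^2 + 49*j + 24*I*j - 28*I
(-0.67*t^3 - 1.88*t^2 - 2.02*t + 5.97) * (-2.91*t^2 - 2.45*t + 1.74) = 1.9497*t^5 + 7.1123*t^4 + 9.3184*t^3 - 15.6949*t^2 - 18.1413*t + 10.3878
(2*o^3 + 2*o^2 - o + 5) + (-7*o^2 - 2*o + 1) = 2*o^3 - 5*o^2 - 3*o + 6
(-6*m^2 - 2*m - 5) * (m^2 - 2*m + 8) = -6*m^4 + 10*m^3 - 49*m^2 - 6*m - 40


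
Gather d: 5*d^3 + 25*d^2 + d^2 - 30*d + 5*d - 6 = 5*d^3 + 26*d^2 - 25*d - 6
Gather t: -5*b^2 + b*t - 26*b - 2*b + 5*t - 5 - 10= -5*b^2 - 28*b + t*(b + 5) - 15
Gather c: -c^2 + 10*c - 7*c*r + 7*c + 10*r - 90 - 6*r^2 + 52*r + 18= -c^2 + c*(17 - 7*r) - 6*r^2 + 62*r - 72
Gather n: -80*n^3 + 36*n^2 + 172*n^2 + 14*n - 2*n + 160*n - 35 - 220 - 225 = -80*n^3 + 208*n^2 + 172*n - 480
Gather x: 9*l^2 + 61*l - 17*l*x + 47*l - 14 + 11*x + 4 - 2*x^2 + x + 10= 9*l^2 + 108*l - 2*x^2 + x*(12 - 17*l)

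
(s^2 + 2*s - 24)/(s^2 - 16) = (s + 6)/(s + 4)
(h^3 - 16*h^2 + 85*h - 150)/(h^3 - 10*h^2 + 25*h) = (h - 6)/h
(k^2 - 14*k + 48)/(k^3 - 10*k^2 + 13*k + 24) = (k - 6)/(k^2 - 2*k - 3)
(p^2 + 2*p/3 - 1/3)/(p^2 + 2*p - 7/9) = 3*(p + 1)/(3*p + 7)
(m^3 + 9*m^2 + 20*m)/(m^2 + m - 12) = m*(m + 5)/(m - 3)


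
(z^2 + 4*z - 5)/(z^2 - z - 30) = (z - 1)/(z - 6)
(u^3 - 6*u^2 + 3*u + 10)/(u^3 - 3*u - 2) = (u - 5)/(u + 1)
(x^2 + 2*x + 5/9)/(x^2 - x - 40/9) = (3*x + 1)/(3*x - 8)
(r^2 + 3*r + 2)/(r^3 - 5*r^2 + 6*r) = (r^2 + 3*r + 2)/(r*(r^2 - 5*r + 6))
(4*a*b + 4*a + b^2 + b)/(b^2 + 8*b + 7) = (4*a + b)/(b + 7)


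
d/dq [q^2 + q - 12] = 2*q + 1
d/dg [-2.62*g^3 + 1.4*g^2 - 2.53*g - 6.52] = -7.86*g^2 + 2.8*g - 2.53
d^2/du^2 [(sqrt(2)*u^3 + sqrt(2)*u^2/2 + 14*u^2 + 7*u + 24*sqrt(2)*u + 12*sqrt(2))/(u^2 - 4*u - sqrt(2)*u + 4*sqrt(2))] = 4*(36*u^3 + 29*sqrt(2)*u^3 - 78*sqrt(2)*u^2 - 54*u^2 - 324*u - 66*sqrt(2)*u + 268*sqrt(2) + 684)/(u^6 - 12*u^5 - 3*sqrt(2)*u^5 + 36*sqrt(2)*u^4 + 54*u^4 - 146*sqrt(2)*u^3 - 136*u^3 + 288*u^2 + 216*sqrt(2)*u^2 - 384*u - 96*sqrt(2)*u + 128*sqrt(2))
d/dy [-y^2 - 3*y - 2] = -2*y - 3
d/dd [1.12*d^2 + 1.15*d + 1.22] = 2.24*d + 1.15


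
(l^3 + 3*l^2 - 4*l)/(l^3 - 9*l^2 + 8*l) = (l + 4)/(l - 8)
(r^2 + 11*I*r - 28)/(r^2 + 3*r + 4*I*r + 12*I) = (r + 7*I)/(r + 3)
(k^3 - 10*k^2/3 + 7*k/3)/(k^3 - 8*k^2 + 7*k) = (k - 7/3)/(k - 7)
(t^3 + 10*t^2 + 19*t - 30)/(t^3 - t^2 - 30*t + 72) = (t^2 + 4*t - 5)/(t^2 - 7*t + 12)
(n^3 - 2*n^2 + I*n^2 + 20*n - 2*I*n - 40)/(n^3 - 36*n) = (n^3 + n^2*(-2 + I) + 2*n*(10 - I) - 40)/(n*(n^2 - 36))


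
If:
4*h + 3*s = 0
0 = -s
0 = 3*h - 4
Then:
No Solution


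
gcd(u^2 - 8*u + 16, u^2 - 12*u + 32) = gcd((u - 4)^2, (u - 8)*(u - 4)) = u - 4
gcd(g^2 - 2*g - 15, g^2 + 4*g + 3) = g + 3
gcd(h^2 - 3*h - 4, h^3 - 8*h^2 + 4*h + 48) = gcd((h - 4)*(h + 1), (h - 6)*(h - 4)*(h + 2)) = h - 4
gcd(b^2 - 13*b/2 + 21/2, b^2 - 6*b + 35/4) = b - 7/2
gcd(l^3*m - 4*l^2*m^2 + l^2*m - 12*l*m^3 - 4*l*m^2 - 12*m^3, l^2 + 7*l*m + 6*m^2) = 1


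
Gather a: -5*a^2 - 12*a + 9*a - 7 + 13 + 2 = -5*a^2 - 3*a + 8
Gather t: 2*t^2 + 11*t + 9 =2*t^2 + 11*t + 9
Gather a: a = a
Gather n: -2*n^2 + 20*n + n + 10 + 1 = -2*n^2 + 21*n + 11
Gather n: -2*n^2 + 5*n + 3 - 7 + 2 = -2*n^2 + 5*n - 2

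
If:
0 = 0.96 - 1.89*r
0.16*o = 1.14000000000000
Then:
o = 7.12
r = 0.51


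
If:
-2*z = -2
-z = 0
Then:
No Solution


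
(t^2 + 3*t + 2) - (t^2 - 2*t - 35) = 5*t + 37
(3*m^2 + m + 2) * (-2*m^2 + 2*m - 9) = -6*m^4 + 4*m^3 - 29*m^2 - 5*m - 18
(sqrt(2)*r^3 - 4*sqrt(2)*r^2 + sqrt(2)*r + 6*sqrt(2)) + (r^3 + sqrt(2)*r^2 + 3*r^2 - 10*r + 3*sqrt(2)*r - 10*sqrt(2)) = r^3 + sqrt(2)*r^3 - 3*sqrt(2)*r^2 + 3*r^2 - 10*r + 4*sqrt(2)*r - 4*sqrt(2)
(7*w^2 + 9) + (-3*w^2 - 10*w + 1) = 4*w^2 - 10*w + 10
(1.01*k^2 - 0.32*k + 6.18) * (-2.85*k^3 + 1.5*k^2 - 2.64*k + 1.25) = -2.8785*k^5 + 2.427*k^4 - 20.7594*k^3 + 11.3773*k^2 - 16.7152*k + 7.725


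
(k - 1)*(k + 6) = k^2 + 5*k - 6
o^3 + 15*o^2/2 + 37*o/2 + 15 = (o + 2)*(o + 5/2)*(o + 3)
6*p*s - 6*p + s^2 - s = (6*p + s)*(s - 1)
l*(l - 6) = l^2 - 6*l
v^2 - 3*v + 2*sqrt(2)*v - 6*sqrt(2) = (v - 3)*(v + 2*sqrt(2))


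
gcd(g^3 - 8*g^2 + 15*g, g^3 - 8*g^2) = g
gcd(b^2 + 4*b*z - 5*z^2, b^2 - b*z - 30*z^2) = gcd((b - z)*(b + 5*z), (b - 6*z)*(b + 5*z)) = b + 5*z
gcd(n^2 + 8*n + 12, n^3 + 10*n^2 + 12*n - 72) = n + 6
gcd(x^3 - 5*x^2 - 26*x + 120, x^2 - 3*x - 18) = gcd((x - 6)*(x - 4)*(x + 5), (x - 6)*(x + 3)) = x - 6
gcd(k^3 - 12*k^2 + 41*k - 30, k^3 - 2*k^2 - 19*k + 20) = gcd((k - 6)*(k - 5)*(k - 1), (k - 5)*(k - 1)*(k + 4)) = k^2 - 6*k + 5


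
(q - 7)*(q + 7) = q^2 - 49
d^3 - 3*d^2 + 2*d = d*(d - 2)*(d - 1)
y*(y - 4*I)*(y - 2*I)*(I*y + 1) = I*y^4 + 7*y^3 - 14*I*y^2 - 8*y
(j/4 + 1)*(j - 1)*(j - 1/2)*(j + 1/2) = j^4/4 + 3*j^3/4 - 17*j^2/16 - 3*j/16 + 1/4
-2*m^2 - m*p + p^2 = (-2*m + p)*(m + p)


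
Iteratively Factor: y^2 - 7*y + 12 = (y - 3)*(y - 4)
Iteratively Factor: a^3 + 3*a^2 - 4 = (a + 2)*(a^2 + a - 2) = (a - 1)*(a + 2)*(a + 2)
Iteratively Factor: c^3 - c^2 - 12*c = (c)*(c^2 - c - 12) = c*(c + 3)*(c - 4)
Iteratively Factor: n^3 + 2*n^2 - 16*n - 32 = (n - 4)*(n^2 + 6*n + 8) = (n - 4)*(n + 2)*(n + 4)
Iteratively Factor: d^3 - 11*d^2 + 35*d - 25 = (d - 1)*(d^2 - 10*d + 25) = (d - 5)*(d - 1)*(d - 5)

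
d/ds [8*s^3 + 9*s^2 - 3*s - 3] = 24*s^2 + 18*s - 3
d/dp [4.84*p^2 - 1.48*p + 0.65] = 9.68*p - 1.48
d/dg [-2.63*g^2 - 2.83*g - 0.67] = -5.26*g - 2.83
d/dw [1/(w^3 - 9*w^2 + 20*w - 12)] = (-3*w^2 + 18*w - 20)/(w^3 - 9*w^2 + 20*w - 12)^2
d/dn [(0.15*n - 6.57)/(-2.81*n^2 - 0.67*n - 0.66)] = (0.4215*n^2 - 36.9234*n - 4.5009)/(7.8961*n^4 + 3.7654*n^3 + 4.1581*n^2 + 0.8844*n + 0.4356)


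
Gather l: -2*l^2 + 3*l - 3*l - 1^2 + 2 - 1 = -2*l^2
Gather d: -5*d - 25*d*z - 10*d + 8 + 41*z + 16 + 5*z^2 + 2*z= d*(-25*z - 15) + 5*z^2 + 43*z + 24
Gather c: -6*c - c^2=-c^2 - 6*c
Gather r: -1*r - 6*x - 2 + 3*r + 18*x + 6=2*r + 12*x + 4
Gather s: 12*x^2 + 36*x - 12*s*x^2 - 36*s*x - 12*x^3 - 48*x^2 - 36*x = s*(-12*x^2 - 36*x) - 12*x^3 - 36*x^2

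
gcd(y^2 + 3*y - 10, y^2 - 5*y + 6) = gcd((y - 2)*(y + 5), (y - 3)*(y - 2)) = y - 2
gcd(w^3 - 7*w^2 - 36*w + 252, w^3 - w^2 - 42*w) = w^2 - w - 42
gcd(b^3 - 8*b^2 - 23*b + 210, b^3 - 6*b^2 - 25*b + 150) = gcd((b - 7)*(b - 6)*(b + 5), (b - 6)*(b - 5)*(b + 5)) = b^2 - b - 30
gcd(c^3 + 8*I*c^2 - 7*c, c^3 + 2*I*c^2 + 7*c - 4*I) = 1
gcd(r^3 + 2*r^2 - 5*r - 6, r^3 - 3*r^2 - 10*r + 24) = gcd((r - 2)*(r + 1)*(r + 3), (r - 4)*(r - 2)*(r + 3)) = r^2 + r - 6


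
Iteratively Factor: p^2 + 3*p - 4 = (p + 4)*(p - 1)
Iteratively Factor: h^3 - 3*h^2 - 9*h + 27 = (h - 3)*(h^2 - 9) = (h - 3)^2*(h + 3)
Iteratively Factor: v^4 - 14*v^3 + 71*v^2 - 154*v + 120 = (v - 2)*(v^3 - 12*v^2 + 47*v - 60) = (v - 3)*(v - 2)*(v^2 - 9*v + 20) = (v - 5)*(v - 3)*(v - 2)*(v - 4)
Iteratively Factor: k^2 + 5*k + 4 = (k + 4)*(k + 1)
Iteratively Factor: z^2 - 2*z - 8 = (z - 4)*(z + 2)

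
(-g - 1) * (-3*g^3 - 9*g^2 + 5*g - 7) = 3*g^4 + 12*g^3 + 4*g^2 + 2*g + 7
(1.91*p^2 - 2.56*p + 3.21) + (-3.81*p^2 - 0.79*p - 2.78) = -1.9*p^2 - 3.35*p + 0.43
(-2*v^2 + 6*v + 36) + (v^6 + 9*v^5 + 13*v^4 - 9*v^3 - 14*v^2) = v^6 + 9*v^5 + 13*v^4 - 9*v^3 - 16*v^2 + 6*v + 36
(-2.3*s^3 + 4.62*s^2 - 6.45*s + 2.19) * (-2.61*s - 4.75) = 6.003*s^4 - 1.1332*s^3 - 5.1105*s^2 + 24.9216*s - 10.4025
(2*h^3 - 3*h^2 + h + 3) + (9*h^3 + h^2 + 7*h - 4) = 11*h^3 - 2*h^2 + 8*h - 1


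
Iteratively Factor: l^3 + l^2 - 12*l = (l - 3)*(l^2 + 4*l) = l*(l - 3)*(l + 4)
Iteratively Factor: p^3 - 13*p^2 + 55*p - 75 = (p - 5)*(p^2 - 8*p + 15) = (p - 5)*(p - 3)*(p - 5)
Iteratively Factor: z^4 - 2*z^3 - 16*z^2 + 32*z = (z + 4)*(z^3 - 6*z^2 + 8*z) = z*(z + 4)*(z^2 - 6*z + 8) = z*(z - 2)*(z + 4)*(z - 4)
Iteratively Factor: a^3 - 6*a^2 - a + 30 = (a - 5)*(a^2 - a - 6) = (a - 5)*(a - 3)*(a + 2)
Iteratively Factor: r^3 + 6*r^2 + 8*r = (r + 4)*(r^2 + 2*r) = r*(r + 4)*(r + 2)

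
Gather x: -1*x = -x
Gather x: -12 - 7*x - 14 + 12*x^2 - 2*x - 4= 12*x^2 - 9*x - 30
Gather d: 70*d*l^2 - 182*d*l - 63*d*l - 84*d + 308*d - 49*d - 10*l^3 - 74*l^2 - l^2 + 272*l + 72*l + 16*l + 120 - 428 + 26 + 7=d*(70*l^2 - 245*l + 175) - 10*l^3 - 75*l^2 + 360*l - 275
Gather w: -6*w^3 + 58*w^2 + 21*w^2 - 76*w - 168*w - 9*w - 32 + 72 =-6*w^3 + 79*w^2 - 253*w + 40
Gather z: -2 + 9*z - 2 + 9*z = 18*z - 4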